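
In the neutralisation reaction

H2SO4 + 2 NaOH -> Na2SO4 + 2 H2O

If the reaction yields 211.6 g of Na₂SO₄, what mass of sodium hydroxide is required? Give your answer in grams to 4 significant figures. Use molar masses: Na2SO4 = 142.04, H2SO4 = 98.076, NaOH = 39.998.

n(Na2SO4) = 211.60 g / 142.04 g/mol = 1.4897 mol.
From the equation the Na2SO4:NaOH mole ratio is 1:2, so n(NaOH) = 1.4897 × 2/1 = 2.9794 mol.
Mass of NaOH = 2.9794 mol × 39.998 g/mol = 119.17 g.

119.2 g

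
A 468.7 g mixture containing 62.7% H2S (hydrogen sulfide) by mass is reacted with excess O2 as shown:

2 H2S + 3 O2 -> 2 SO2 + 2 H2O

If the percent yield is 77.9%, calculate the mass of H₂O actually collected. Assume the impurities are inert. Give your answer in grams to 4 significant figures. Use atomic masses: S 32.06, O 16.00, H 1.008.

121.0 g

Pure H2S available = 468.7 g × 0.627 = 293.87 g.
M(H2S) = 2(1.008) + 32.06 = 34.076 g/mol.
M(H2O) = 2(1.008) + 16.00 = 18.016 g/mol.
n(H2S) = 293.87 g / 34.076 g/mol = 8.6241 mol.
From the equation the H2S:H2O mole ratio is 2:2, so n(H2O) = 8.6241 × 2/2 = 8.6241 mol.
Mass of H2O = 8.6241 mol × 18.016 g/mol = 155.37 g.
Actual mass collected = 155.37 g × 0.779 = 121.03 g.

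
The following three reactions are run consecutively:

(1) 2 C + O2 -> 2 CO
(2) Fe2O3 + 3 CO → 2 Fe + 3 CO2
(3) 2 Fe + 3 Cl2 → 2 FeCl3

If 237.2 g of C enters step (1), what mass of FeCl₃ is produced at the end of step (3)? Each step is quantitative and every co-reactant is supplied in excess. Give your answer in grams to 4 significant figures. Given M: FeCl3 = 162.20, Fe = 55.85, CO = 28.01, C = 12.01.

2136 g

n(C) = 237.2 / 12.01 = 19.750 mol.
Reaction (1): C→CO ratio 2:2 ⇒ n(CO) = 19.750 mol.
Reaction (2): CO→Fe ratio 3:2 ⇒ n(Fe) = 13.167 mol.
Reaction (3): Fe→FeCl3 ratio 2:2 ⇒ n(FeCl3) = 13.167 mol.
Mass of FeCl3 = 13.167 × 162.20 = 2135.7 g.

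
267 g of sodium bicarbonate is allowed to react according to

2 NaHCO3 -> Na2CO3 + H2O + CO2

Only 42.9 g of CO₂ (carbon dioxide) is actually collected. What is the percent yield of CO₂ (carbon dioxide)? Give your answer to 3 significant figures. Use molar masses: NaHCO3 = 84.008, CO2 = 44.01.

61.3 %

n(NaHCO3) = 267.0 g / 84.008 g/mol = 3.178 mol.
From the equation the NaHCO3:CO2 mole ratio is 2:1, so n(CO2) = 3.178 × 1/2 = 1.589 mol.
Mass of CO2 = 1.589 mol × 44.01 g/mol = 69.94 g.
This is the theoretical yield. Percent yield = 42.9 g / 69.94 g × 100% = 61.34%.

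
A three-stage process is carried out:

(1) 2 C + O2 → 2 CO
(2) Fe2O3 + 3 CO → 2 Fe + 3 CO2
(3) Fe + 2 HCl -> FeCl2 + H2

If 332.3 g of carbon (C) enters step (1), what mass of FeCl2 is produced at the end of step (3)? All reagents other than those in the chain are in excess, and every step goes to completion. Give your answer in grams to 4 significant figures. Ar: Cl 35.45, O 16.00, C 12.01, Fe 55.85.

2338 g

M(C) = 12.01 g/mol.
M(FeCl2) = 55.85 + 2(35.45) = 126.75 g/mol.
n(C) = 332.3 / 12.01 = 27.669 mol.
Reaction (1): C→CO ratio 2:2 ⇒ n(CO) = 27.669 mol.
Reaction (2): CO→Fe ratio 3:2 ⇒ n(Fe) = 18.446 mol.
Reaction (3): Fe→FeCl2 ratio 1:1 ⇒ n(FeCl2) = 18.446 mol.
Mass of FeCl2 = 18.446 × 126.75 = 2338.0 g.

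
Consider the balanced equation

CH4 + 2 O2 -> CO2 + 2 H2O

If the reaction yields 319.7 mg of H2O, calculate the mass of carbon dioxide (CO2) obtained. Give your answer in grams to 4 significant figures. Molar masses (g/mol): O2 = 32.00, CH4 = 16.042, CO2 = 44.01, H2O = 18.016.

0.3905 g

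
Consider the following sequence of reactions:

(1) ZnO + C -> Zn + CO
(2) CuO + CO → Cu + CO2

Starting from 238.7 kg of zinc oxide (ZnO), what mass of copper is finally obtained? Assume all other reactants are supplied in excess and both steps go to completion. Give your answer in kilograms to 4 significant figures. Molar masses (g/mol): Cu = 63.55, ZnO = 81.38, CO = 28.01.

238.7 kg = 238700 g.
n(ZnO) = 238700 / 81.38 = 2933.2 mol.
Step 1 gives a 1:1 ratio of ZnO to CO, so n(CO) = 2933.2 mol.
In step 2 the CO:Cu ratio is 1:1, so n(Cu) = 2933.2 mol.
Mass of Cu = 2933.2 × 63.55 = 186400 g = 186.4 kg.

186.4 kg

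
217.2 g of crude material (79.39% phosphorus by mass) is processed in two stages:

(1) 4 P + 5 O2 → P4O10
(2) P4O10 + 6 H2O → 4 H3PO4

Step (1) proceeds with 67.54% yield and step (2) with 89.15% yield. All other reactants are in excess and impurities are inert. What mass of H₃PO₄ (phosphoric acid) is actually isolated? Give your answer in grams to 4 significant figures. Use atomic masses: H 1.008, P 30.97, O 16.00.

328.5 g

Pure P = 217.2 × 0.7939 = 172.44 g.
M(P) = 30.97 g/mol.
M(H3PO4) = 3(1.008) + 30.97 + 4(16.00) = 97.994 g/mol.
n(P) = 172.44 / 30.97 = 5.5678 mol.
Step 1 (P:P4O10 = 4:1): theoretical n(P4O10) = 1.3920 mol; at 67.54% yield, n(P4O10) = 0.94012 mol.
Step 2 (P4O10:H3PO4 = 1:4): theoretical n(H3PO4) = 3.7605 mol, so theoretical mass = 3.7605 × 97.994 = 368.51 g.
At 89.15% yield, actual mass of H3PO4 = 368.51 × 0.8915 = 328.52 g.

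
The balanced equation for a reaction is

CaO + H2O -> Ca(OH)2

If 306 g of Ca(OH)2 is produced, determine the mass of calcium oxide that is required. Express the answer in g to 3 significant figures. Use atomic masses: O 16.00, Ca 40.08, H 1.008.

M(Ca(OH)2) = 40.08 + 2(16.00) + 2(1.008) = 74.096 g/mol.
M(CaO) = 40.08 + 16.00 = 56.08 g/mol.
n(Ca(OH)2) = 306.0 g / 74.096 g/mol = 4.130 mol.
From the equation the Ca(OH)2:CaO mole ratio is 1:1, so n(CaO) = 4.130 × 1/1 = 4.130 mol.
Mass of CaO = 4.130 mol × 56.08 g/mol = 231.6 g.

232 g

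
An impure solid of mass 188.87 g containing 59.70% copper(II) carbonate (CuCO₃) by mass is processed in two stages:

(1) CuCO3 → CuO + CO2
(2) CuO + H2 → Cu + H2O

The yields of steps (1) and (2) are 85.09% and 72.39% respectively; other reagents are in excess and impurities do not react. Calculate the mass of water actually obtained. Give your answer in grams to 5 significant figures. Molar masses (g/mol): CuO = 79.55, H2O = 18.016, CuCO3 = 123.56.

Pure CuCO3 = 188.87 × 0.5970 = 112.755 g.
n(CuCO3) = 112.755 / 123.56 = 0.912556 mol.
Step 1 (CuCO3:CuO = 1:1): theoretical n(CuO) = 0.912556 mol; at 85.09% yield, n(CuO) = 0.776494 mol.
Step 2 (CuO:H2O = 1:1): theoretical n(H2O) = 0.776494 mol, so theoretical mass = 0.776494 × 18.016 = 13.9893 g.
At 72.39% yield, actual mass of H2O = 13.9893 × 0.7239 = 10.1269 g.

10.127 g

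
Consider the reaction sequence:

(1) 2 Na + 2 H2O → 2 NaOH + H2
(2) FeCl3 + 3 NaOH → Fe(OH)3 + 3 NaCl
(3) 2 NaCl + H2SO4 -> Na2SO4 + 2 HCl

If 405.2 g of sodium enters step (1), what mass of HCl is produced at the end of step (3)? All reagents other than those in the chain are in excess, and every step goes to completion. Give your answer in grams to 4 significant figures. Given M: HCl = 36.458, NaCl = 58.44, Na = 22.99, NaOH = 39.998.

642.6 g

n(Na) = 405.2 / 22.99 = 17.625 mol.
Reaction (1): Na→NaOH ratio 2:2 ⇒ n(NaOH) = 17.625 mol.
Reaction (2): NaOH→NaCl ratio 3:3 ⇒ n(NaCl) = 17.625 mol.
Reaction (3): NaCl→HCl ratio 2:2 ⇒ n(HCl) = 17.625 mol.
Mass of HCl = 17.625 × 36.458 = 642.57 g.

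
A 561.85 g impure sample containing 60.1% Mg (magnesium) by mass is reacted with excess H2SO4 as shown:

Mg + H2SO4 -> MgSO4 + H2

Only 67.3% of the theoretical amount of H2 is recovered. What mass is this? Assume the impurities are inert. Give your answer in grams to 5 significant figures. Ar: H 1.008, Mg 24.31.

Pure Mg available = 561.85 g × 0.601 = 337.672 g.
M(Mg) = 24.31 g/mol.
M(H2) = 2(1.008) = 2.016 g/mol.
n(Mg) = 337.672 g / 24.31 g/mol = 13.8902 mol.
From the equation the Mg:H2 mole ratio is 1:1, so n(H2) = 13.8902 × 1/1 = 13.8902 mol.
Mass of H2 = 13.8902 mol × 2.016 g/mol = 28.0027 g.
Actual mass collected = 28.0027 g × 0.673 = 18.8458 g.

18.846 g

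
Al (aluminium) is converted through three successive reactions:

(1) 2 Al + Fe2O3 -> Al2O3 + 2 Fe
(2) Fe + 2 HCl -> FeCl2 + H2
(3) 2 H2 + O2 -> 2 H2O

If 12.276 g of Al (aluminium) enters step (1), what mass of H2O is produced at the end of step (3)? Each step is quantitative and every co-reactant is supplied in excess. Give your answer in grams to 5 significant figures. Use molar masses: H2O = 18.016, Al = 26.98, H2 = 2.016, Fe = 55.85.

n(Al) = 12.276 / 26.98 = 0.455004 mol.
Reaction (1): Al→Fe ratio 2:2 ⇒ n(Fe) = 0.455004 mol.
Reaction (2): Fe→H2 ratio 1:1 ⇒ n(H2) = 0.455004 mol.
Reaction (3): H2→H2O ratio 2:2 ⇒ n(H2O) = 0.455004 mol.
Mass of H2O = 0.455004 × 18.016 = 8.19735 g.

8.1973 g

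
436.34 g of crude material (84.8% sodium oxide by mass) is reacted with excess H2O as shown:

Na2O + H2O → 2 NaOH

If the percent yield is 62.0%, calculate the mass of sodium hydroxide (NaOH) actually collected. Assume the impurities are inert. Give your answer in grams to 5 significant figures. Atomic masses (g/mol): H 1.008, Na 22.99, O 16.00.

Pure Na2O available = 436.34 g × 0.848 = 370.016 g.
M(Na2O) = 2(22.99) + 16.00 = 61.98 g/mol.
M(NaOH) = 22.99 + 16.00 + 1.008 = 39.998 g/mol.
n(Na2O) = 370.016 g / 61.98 g/mol = 5.96993 mol.
From the equation the Na2O:NaOH mole ratio is 1:2, so n(NaOH) = 5.96993 × 2/1 = 11.9399 mol.
Mass of NaOH = 11.9399 mol × 39.998 g/mol = 477.571 g.
Actual mass collected = 477.571 g × 0.620 = 296.094 g.

296.09 g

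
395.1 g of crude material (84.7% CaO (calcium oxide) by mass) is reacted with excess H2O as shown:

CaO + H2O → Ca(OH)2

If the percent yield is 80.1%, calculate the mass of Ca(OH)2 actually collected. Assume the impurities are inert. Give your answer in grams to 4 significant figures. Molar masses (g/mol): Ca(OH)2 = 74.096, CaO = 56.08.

354.2 g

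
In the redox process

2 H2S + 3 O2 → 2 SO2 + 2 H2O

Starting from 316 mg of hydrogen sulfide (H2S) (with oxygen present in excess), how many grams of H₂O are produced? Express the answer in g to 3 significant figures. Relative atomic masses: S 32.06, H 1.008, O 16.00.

0.167 g

M(H2S) = 2(1.008) + 32.06 = 34.076 g/mol.
M(H2O) = 2(1.008) + 16.00 = 18.016 g/mol.
Convert: 316 mg = 0.3160 g.
n(H2S) = 0.3160 g / 34.076 g/mol = 0.009273 mol.
From the equation the H2S:H2O mole ratio is 2:2, so n(H2O) = 0.009273 × 2/2 = 0.009273 mol.
Mass of H2O = 0.009273 mol × 18.016 g/mol = 0.1671 g.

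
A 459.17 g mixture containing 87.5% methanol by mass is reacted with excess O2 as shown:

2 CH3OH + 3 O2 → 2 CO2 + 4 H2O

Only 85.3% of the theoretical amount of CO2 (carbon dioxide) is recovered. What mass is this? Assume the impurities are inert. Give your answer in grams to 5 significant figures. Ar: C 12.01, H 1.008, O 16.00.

Pure CH3OH available = 459.17 g × 0.875 = 401.774 g.
M(CH3OH) = 12.01 + 4(1.008) + 16.00 = 32.042 g/mol.
M(CO2) = 12.01 + 2(16.00) = 44.01 g/mol.
n(CH3OH) = 401.774 g / 32.042 g/mol = 12.5390 mol.
From the equation the CH3OH:CO2 mole ratio is 2:2, so n(CO2) = 12.5390 × 2/2 = 12.5390 mol.
Mass of CO2 = 12.5390 mol × 44.01 g/mol = 551.840 g.
Actual mass collected = 551.840 g × 0.853 = 470.720 g.

470.72 g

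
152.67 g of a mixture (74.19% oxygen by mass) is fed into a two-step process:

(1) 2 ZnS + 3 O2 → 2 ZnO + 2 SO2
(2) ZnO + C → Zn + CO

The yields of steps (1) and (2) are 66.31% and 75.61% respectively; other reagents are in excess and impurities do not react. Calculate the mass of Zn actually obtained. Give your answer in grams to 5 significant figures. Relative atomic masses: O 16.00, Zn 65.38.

77.350 g

Pure O2 = 152.67 × 0.7419 = 113.266 g.
M(O2) = 2(16.00) = 32.00 g/mol.
M(Zn) = 65.38 g/mol.
n(O2) = 113.266 / 32.00 = 3.53956 mol.
Step 1 (O2:ZnO = 3:2): theoretical n(ZnO) = 2.35971 mol; at 66.31% yield, n(ZnO) = 1.56472 mol.
Step 2 (ZnO:Zn = 1:1): theoretical n(Zn) = 1.56472 mol, so theoretical mass = 1.56472 × 65.38 = 102.301 g.
At 75.61% yield, actual mass of Zn = 102.301 × 0.7561 = 77.3501 g.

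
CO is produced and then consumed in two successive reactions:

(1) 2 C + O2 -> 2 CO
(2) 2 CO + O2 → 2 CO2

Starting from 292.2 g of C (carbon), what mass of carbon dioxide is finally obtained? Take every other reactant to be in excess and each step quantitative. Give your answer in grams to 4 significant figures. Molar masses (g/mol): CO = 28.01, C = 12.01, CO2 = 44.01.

1071 g

n(C) = 292.20 / 12.01 = 24.330 mol.
Step 1 gives a 2:2 ratio of C to CO, so n(CO) = 24.330 mol.
In step 2 the CO:CO2 ratio is 2:2, so n(CO2) = 24.330 mol.
Mass of CO2 = 24.330 × 44.01 = 1070.8 g.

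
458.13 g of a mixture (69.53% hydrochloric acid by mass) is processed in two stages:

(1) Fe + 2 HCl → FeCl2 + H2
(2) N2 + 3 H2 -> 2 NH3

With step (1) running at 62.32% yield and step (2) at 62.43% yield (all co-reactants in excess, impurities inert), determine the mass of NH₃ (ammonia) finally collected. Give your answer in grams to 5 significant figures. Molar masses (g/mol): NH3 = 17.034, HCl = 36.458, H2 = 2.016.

19.301 g

Pure HCl = 458.13 × 0.6953 = 318.538 g.
n(HCl) = 318.538 / 36.458 = 8.73712 mol.
Step 1 (HCl:H2 = 2:1): theoretical n(H2) = 4.36856 mol; at 62.32% yield, n(H2) = 2.72249 mol.
Step 2 (H2:NH3 = 3:2): theoretical n(NH3) = 1.81499 mol, so theoretical mass = 1.81499 × 17.034 = 30.9165 g.
At 62.43% yield, actual mass of NH3 = 30.9165 × 0.6243 = 19.3012 g.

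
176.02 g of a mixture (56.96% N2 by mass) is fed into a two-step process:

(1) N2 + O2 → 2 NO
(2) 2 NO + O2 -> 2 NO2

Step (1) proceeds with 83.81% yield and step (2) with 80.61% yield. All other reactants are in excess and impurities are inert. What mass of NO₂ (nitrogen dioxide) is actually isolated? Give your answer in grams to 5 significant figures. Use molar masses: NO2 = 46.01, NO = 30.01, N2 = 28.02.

Pure N2 = 176.02 × 0.5696 = 100.261 g.
n(N2) = 100.261 / 28.02 = 3.57819 mol.
Step 1 (N2:NO = 1:2): theoretical n(NO) = 7.15639 mol; at 83.81% yield, n(NO) = 5.99777 mol.
Step 2 (NO:NO2 = 2:2): theoretical n(NO2) = 5.99777 mol, so theoretical mass = 5.99777 × 46.01 = 275.957 g.
At 80.61% yield, actual mass of NO2 = 275.957 × 0.8061 = 222.449 g.

222.45 g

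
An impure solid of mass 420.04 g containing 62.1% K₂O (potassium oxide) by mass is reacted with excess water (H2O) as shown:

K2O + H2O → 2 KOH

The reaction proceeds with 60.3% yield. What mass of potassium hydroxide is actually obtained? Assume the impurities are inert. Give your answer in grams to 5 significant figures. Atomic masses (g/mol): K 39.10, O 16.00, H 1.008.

Pure K2O available = 420.04 g × 0.621 = 260.845 g.
M(K2O) = 2(39.10) + 16.00 = 94.20 g/mol.
M(KOH) = 39.10 + 16.00 + 1.008 = 56.108 g/mol.
n(K2O) = 260.845 g / 94.20 g/mol = 2.76905 mol.
From the equation the K2O:KOH mole ratio is 1:2, so n(KOH) = 2.76905 × 2/1 = 5.53811 mol.
Mass of KOH = 5.53811 mol × 56.108 g/mol = 310.732 g.
Actual mass collected = 310.732 g × 0.603 = 187.371 g.

187.37 g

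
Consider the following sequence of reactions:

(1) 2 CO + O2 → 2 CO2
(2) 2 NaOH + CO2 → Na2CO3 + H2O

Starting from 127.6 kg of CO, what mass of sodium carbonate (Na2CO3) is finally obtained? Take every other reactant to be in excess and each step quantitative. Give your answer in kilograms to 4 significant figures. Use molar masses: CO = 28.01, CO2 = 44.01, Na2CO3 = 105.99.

127.6 kg = 127600 g.
n(CO) = 127600 / 28.01 = 4555.5 mol.
Step 1 gives a 2:2 ratio of CO to CO2, so n(CO2) = 4555.5 mol.
In step 2 the CO2:Na2CO3 ratio is 1:1, so n(Na2CO3) = 4555.5 mol.
Mass of Na2CO3 = 4555.5 × 105.99 = 482840 g = 482.8 kg.

482.8 kg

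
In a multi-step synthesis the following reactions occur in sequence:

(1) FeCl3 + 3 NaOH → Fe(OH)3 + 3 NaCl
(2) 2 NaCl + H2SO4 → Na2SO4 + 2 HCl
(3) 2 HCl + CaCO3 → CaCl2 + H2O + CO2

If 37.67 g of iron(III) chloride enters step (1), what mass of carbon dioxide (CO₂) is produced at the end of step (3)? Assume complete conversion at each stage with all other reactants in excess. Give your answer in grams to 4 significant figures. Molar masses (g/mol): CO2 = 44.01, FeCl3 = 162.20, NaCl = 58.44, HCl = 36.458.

15.33 g

n(FeCl3) = 37.67 / 162.20 = 0.23224 mol.
Reaction (1): FeCl3→NaCl ratio 1:3 ⇒ n(NaCl) = 0.69673 mol.
Reaction (2): NaCl→HCl ratio 2:2 ⇒ n(HCl) = 0.69673 mol.
Reaction (3): HCl→CO2 ratio 2:1 ⇒ n(CO2) = 0.34837 mol.
Mass of CO2 = 0.34837 × 44.01 = 15.332 g.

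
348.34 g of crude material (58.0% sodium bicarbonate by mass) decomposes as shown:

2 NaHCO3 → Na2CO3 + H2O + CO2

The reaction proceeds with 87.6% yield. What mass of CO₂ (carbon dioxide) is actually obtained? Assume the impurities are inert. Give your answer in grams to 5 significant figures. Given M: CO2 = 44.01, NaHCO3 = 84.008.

46.359 g

Pure NaHCO3 available = 348.34 g × 0.580 = 202.037 g.
n(NaHCO3) = 202.037 g / 84.008 g/mol = 2.40498 mol.
From the equation the NaHCO3:CO2 mole ratio is 2:1, so n(CO2) = 2.40498 × 1/2 = 1.20249 mol.
Mass of CO2 = 1.20249 mol × 44.01 g/mol = 52.9215 g.
Actual mass collected = 52.9215 g × 0.876 = 46.3592 g.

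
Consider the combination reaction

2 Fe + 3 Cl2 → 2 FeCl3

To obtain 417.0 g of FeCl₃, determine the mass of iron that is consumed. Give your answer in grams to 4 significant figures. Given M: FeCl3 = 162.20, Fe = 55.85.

143.6 g

n(FeCl3) = 417.00 g / 162.20 g/mol = 2.5709 mol.
From the equation the FeCl3:Fe mole ratio is 2:2, so n(Fe) = 2.5709 × 2/2 = 2.5709 mol.
Mass of Fe = 2.5709 mol × 55.85 g/mol = 143.58 g.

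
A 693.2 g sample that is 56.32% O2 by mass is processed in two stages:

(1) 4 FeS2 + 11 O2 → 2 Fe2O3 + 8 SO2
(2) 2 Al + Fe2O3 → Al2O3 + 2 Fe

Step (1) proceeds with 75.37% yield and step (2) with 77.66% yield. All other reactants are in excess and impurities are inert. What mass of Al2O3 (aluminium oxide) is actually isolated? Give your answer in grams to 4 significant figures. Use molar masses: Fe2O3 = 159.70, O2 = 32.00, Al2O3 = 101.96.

Pure O2 = 693.2 × 0.5632 = 390.41 g.
n(O2) = 390.41 / 32.00 = 12.200 mol.
Step 1 (O2:Fe2O3 = 11:2): theoretical n(Fe2O3) = 2.2182 mol; at 75.37% yield, n(Fe2O3) = 1.6719 mol.
Step 2 (Fe2O3:Al2O3 = 1:1): theoretical n(Al2O3) = 1.6719 mol, so theoretical mass = 1.6719 × 101.96 = 170.47 g.
At 77.66% yield, actual mass of Al2O3 = 170.47 × 0.7766 = 132.38 g.

132.4 g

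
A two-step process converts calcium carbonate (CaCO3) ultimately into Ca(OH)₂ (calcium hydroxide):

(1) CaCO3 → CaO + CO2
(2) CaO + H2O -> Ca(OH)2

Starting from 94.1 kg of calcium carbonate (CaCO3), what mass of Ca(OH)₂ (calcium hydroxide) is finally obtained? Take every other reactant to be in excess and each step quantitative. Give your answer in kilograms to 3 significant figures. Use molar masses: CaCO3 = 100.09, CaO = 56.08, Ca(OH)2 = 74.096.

94.1 kg = 94100 g.
n(CaCO3) = 94100 / 100.09 = 940.2 mol.
Step 1 gives a 1:1 ratio of CaCO3 to CaO, so n(CaO) = 940.2 mol.
In step 2 the CaO:Ca(OH)2 ratio is 1:1, so n(Ca(OH)2) = 940.2 mol.
Mass of Ca(OH)2 = 940.2 × 74.096 = 69660 g = 69.7 kg.

69.7 kg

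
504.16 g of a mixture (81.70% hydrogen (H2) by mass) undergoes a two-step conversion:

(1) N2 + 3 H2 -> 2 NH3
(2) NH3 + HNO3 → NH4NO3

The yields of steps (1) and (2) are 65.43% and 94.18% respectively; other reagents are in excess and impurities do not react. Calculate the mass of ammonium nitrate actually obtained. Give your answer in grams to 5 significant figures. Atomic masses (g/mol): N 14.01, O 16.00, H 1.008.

6719.2 g

Pure H2 = 504.16 × 0.8170 = 411.899 g.
M(H2) = 2(1.008) = 2.016 g/mol.
M(NH4NO3) = 2(14.01) + 4(1.008) + 3(16.00) = 80.052 g/mol.
n(H2) = 411.899 / 2.016 = 204.315 mol.
Step 1 (H2:NH3 = 3:2): theoretical n(NH3) = 136.210 mol; at 65.43% yield, n(NH3) = 89.1221 mol.
Step 2 (NH3:NH4NO3 = 1:1): theoretical n(NH4NO3) = 89.1221 mol, so theoretical mass = 89.1221 × 80.052 = 7134.41 g.
At 94.18% yield, actual mass of NH4NO3 = 7134.41 × 0.9418 = 6719.18 g.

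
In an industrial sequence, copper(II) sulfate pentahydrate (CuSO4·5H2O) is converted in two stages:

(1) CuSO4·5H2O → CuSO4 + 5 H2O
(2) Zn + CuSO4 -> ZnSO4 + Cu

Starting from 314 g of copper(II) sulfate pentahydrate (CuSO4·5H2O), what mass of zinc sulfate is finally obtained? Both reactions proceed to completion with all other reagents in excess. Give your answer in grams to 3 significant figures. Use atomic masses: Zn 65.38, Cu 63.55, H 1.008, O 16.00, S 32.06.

M(CuSO4·5H2O) = 63.55 + 32.06 + 9(16.00) + 10(1.008) = 249.69 g/mol.
M(ZnSO4) = 65.38 + 32.06 + 4(16.00) = 161.44 g/mol.
n(CuSO4·5H2O) = 314.0 / 249.69 = 1.258 mol.
Step 1 gives a 1:1 ratio of CuSO4·5H2O to CuSO4, so n(CuSO4) = 1.258 mol.
In step 2 the CuSO4:ZnSO4 ratio is 1:1, so n(ZnSO4) = 1.258 mol.
Mass of ZnSO4 = 1.258 × 161.44 = 203.0 g.

203 g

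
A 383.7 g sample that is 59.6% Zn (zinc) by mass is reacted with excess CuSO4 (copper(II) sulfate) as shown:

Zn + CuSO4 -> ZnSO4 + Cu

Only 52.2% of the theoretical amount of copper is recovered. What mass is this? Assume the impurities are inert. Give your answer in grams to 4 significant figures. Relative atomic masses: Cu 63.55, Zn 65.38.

Pure Zn available = 383.7 g × 0.596 = 228.69 g.
M(Zn) = 65.38 g/mol.
M(Cu) = 63.55 g/mol.
n(Zn) = 228.69 g / 65.38 g/mol = 3.4978 mol.
From the equation the Zn:Cu mole ratio is 1:1, so n(Cu) = 3.4978 × 1/1 = 3.4978 mol.
Mass of Cu = 3.4978 mol × 63.55 g/mol = 222.28 g.
Actual mass collected = 222.28 g × 0.522 = 116.03 g.

116.0 g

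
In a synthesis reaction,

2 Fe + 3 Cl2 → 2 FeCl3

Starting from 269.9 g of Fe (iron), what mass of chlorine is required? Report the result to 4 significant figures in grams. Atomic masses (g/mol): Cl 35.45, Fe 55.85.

M(Fe) = 55.85 g/mol.
M(Cl2) = 2(35.45) = 70.90 g/mol.
n(Fe) = 269.90 g / 55.85 g/mol = 4.8326 mol.
From the equation the Fe:Cl2 mole ratio is 2:3, so n(Cl2) = 4.8326 × 3/2 = 7.2489 mol.
Mass of Cl2 = 7.2489 mol × 70.90 g/mol = 513.95 g.

513.9 g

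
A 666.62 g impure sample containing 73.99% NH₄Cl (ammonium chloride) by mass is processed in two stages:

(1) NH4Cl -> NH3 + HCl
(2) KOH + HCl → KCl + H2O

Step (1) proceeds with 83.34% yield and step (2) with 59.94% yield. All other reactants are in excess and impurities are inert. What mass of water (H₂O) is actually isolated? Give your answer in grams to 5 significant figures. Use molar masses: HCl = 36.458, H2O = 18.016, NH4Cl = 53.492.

82.983 g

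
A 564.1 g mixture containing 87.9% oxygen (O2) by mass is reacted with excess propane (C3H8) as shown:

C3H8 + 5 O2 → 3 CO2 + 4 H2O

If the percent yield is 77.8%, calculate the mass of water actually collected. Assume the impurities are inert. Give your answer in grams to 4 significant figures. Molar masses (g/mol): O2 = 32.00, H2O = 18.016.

173.7 g

Pure O2 available = 564.1 g × 0.879 = 495.84 g.
n(O2) = 495.84 g / 32.00 g/mol = 15.495 mol.
From the equation the O2:H2O mole ratio is 5:4, so n(H2O) = 15.495 × 4/5 = 12.396 mol.
Mass of H2O = 12.396 mol × 18.016 g/mol = 223.33 g.
Actual mass collected = 223.33 g × 0.778 = 173.75 g.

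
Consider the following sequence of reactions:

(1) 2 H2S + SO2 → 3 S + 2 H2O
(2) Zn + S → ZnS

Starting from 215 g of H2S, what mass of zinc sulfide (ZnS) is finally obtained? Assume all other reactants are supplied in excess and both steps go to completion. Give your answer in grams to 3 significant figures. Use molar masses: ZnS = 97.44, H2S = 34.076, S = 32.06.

922 g

n(H2S) = 215.0 / 34.076 = 6.309 mol.
Step 1 gives a 2:3 ratio of H2S to S, so n(S) = 9.464 mol.
In step 2 the S:ZnS ratio is 1:1, so n(ZnS) = 9.464 mol.
Mass of ZnS = 9.464 × 97.44 = 922.2 g.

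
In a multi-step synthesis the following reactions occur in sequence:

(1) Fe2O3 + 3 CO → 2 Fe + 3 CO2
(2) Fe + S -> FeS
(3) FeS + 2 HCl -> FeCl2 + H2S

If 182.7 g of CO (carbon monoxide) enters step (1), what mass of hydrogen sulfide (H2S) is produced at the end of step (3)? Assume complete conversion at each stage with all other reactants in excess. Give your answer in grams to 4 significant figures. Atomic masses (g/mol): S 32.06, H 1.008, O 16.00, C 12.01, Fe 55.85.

M(CO) = 12.01 + 16.00 = 28.01 g/mol.
M(H2S) = 2(1.008) + 32.06 = 34.076 g/mol.
n(CO) = 182.7 / 28.01 = 6.5227 mol.
Reaction (1): CO→Fe ratio 3:2 ⇒ n(Fe) = 4.3484 mol.
Reaction (2): Fe→FeS ratio 1:1 ⇒ n(FeS) = 4.3484 mol.
Reaction (3): FeS→H2S ratio 1:1 ⇒ n(H2S) = 4.3484 mol.
Mass of H2S = 4.3484 × 34.076 = 148.18 g.

148.2 g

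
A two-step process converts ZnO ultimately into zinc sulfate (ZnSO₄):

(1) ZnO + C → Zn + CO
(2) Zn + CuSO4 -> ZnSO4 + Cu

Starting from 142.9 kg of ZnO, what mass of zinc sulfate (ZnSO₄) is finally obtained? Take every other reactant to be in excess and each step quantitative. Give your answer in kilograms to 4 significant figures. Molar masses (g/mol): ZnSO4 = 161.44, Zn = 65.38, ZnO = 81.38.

283.5 kg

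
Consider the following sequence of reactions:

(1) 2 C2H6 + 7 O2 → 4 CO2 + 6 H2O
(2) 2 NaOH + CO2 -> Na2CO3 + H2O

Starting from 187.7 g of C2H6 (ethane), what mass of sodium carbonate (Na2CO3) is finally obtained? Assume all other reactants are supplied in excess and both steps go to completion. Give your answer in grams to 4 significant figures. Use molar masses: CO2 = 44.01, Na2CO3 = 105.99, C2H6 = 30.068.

1323 g

n(C2H6) = 187.70 / 30.068 = 6.2425 mol.
Step 1 gives a 2:4 ratio of C2H6 to CO2, so n(CO2) = 12.485 mol.
In step 2 the CO2:Na2CO3 ratio is 1:1, so n(Na2CO3) = 12.485 mol.
Mass of Na2CO3 = 12.485 × 105.99 = 1323.3 g.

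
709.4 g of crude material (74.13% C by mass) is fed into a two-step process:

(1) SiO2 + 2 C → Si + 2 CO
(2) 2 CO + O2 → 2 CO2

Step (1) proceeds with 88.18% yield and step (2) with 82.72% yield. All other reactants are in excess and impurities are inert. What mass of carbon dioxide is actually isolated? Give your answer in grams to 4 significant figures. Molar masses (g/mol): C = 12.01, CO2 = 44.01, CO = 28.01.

Pure C = 709.4 × 0.7413 = 525.88 g.
n(C) = 525.88 / 12.01 = 43.787 mol.
Step 1 (C:CO = 2:2): theoretical n(CO) = 43.787 mol; at 88.18% yield, n(CO) = 38.611 mol.
Step 2 (CO:CO2 = 2:2): theoretical n(CO2) = 38.611 mol, so theoretical mass = 38.611 × 44.01 = 1699.3 g.
At 82.72% yield, actual mass of CO2 = 1699.3 × 0.8272 = 1405.6 g.

1406 g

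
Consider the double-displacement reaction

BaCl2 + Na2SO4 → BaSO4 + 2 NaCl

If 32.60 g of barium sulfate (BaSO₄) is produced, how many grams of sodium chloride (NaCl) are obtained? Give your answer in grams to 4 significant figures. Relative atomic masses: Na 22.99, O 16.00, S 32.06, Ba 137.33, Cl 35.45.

M(BaSO4) = 137.33 + 32.06 + 4(16.00) = 233.39 g/mol.
M(NaCl) = 22.99 + 35.45 = 58.44 g/mol.
n(BaSO4) = 32.600 g / 233.39 g/mol = 0.13968 mol.
From the equation the BaSO4:NaCl mole ratio is 1:2, so n(NaCl) = 0.13968 × 2/1 = 0.27936 mol.
Mass of NaCl = 0.27936 mol × 58.44 g/mol = 16.326 g.

16.33 g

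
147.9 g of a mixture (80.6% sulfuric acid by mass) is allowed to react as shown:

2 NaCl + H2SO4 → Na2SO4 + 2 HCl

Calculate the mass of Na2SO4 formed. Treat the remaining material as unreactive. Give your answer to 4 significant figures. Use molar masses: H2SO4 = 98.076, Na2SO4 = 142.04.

172.6 g

Mass of pure H2SO4 = 147.9 g × 0.806 = 119.21 g.
n(H2SO4) = 119.21 g / 98.076 g/mol = 1.2155 mol.
From the equation the H2SO4:Na2SO4 mole ratio is 1:1, so n(Na2SO4) = 1.2155 × 1/1 = 1.2155 mol.
Mass of Na2SO4 = 1.2155 mol × 142.04 g/mol = 172.64 g.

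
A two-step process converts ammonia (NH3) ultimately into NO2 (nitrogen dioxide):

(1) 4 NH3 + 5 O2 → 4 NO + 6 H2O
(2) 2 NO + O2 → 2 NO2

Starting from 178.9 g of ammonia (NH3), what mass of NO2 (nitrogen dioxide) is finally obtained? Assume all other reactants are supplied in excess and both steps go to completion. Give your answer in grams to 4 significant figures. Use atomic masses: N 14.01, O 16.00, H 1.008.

483.2 g

M(NH3) = 14.01 + 3(1.008) = 17.034 g/mol.
M(NO2) = 14.01 + 2(16.00) = 46.01 g/mol.
n(NH3) = 178.90 / 17.034 = 10.503 mol.
Step 1 gives a 4:4 ratio of NH3 to NO, so n(NO) = 10.503 mol.
In step 2 the NO:NO2 ratio is 2:2, so n(NO2) = 10.503 mol.
Mass of NO2 = 10.503 × 46.01 = 483.22 g.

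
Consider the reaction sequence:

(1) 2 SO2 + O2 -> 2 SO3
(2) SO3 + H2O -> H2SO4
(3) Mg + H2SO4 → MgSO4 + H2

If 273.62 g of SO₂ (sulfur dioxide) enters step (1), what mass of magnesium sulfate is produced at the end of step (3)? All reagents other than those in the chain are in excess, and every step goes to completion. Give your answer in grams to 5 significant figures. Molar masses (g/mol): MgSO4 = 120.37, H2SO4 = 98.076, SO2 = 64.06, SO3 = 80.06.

n(SO2) = 273.62 / 64.06 = 4.27131 mol.
Reaction (1): SO2→SO3 ratio 2:2 ⇒ n(SO3) = 4.27131 mol.
Reaction (2): SO3→H2SO4 ratio 1:1 ⇒ n(H2SO4) = 4.27131 mol.
Reaction (3): H2SO4→MgSO4 ratio 1:1 ⇒ n(MgSO4) = 4.27131 mol.
Mass of MgSO4 = 4.27131 × 120.37 = 514.137 g.

514.14 g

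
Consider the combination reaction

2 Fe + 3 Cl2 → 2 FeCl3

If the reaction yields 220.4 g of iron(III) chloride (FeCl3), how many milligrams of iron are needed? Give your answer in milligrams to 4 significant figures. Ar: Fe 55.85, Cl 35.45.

M(FeCl3) = 55.85 + 3(35.45) = 162.20 g/mol.
M(Fe) = 55.85 g/mol.
n(FeCl3) = 220.40 g / 162.20 g/mol = 1.3588 mol.
From the equation the FeCl3:Fe mole ratio is 2:2, so n(Fe) = 1.3588 × 2/2 = 1.3588 mol.
Mass of Fe = 1.3588 mol × 55.85 g/mol = 75.890 g.
Converting to mg: 75.890 g = 75890 mg.

75890 mg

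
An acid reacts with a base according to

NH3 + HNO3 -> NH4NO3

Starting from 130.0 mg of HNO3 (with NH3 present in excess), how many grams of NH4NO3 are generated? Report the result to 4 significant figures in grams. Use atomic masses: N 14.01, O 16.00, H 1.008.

0.1651 g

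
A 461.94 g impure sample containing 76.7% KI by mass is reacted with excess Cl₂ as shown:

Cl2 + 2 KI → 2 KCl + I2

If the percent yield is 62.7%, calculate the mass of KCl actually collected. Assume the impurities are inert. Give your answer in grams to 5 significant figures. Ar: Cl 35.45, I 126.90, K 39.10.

Pure KI available = 461.94 g × 0.767 = 354.308 g.
M(KI) = 39.10 + 126.90 = 166.00 g/mol.
M(KCl) = 39.10 + 35.45 = 74.55 g/mol.
n(KI) = 354.308 g / 166.00 g/mol = 2.13439 mol.
From the equation the KI:KCl mole ratio is 2:2, so n(KCl) = 2.13439 × 2/2 = 2.13439 mol.
Mass of KCl = 2.13439 mol × 74.55 g/mol = 159.118 g.
Actual mass collected = 159.118 g × 0.627 = 99.7673 g.

99.767 g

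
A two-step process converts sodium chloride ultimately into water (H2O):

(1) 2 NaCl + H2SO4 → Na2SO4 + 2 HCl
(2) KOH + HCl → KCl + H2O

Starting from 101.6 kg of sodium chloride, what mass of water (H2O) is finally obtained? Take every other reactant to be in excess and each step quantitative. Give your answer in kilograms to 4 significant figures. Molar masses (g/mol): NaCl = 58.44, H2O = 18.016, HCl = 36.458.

31.32 kg

101.6 kg = 101600 g.
n(NaCl) = 101600 / 58.44 = 1738.5 mol.
Step 1 gives a 2:2 ratio of NaCl to HCl, so n(HCl) = 1738.5 mol.
In step 2 the HCl:H2O ratio is 1:1, so n(H2O) = 1738.5 mol.
Mass of H2O = 1738.5 × 18.016 = 31321 g = 31.32 kg.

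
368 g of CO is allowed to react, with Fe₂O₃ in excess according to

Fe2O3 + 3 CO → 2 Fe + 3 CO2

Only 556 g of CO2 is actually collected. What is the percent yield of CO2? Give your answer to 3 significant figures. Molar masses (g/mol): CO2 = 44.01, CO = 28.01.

n(CO) = 368.0 g / 28.01 g/mol = 13.14 mol.
From the equation the CO:CO2 mole ratio is 3:3, so n(CO2) = 13.14 × 3/3 = 13.14 mol.
Mass of CO2 = 13.14 mol × 44.01 g/mol = 578.2 g.
This is the theoretical yield. Percent yield = 556 g / 578.2 g × 100% = 96.16%.

96.2 %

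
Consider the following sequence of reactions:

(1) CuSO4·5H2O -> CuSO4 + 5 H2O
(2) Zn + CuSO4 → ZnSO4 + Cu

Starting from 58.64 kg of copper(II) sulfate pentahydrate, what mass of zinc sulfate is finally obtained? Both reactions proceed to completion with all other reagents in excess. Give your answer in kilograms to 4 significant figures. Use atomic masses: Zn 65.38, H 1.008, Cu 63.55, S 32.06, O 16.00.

M(CuSO4·5H2O) = 63.55 + 32.06 + 9(16.00) + 10(1.008) = 249.69 g/mol.
M(ZnSO4) = 65.38 + 32.06 + 4(16.00) = 161.44 g/mol.
58.64 kg = 58640 g.
n(CuSO4·5H2O) = 58640 / 249.69 = 234.85 mol.
Step 1 gives a 1:1 ratio of CuSO4·5H2O to CuSO4, so n(CuSO4) = 234.85 mol.
In step 2 the CuSO4:ZnSO4 ratio is 1:1, so n(ZnSO4) = 234.85 mol.
Mass of ZnSO4 = 234.85 × 161.44 = 37914 g = 37.91 kg.

37.91 kg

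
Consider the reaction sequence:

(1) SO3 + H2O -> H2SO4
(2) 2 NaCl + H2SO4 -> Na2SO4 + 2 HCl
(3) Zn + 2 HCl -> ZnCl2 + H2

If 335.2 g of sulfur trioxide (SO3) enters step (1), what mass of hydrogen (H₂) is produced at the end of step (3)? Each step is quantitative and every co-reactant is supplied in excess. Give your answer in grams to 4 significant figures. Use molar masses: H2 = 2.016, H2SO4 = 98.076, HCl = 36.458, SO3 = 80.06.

n(SO3) = 335.2 / 80.06 = 4.1869 mol.
Reaction (1): SO3→H2SO4 ratio 1:1 ⇒ n(H2SO4) = 4.1869 mol.
Reaction (2): H2SO4→HCl ratio 1:2 ⇒ n(HCl) = 8.3737 mol.
Reaction (3): HCl→H2 ratio 2:1 ⇒ n(H2) = 4.1869 mol.
Mass of H2 = 4.1869 × 2.016 = 8.4407 g.

8.441 g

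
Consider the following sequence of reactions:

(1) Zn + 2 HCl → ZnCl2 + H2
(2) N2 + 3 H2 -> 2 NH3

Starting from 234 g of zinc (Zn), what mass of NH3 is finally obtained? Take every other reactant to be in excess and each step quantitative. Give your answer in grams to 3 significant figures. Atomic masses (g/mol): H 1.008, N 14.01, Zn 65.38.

40.6 g

M(Zn) = 65.38 g/mol.
M(NH3) = 14.01 + 3(1.008) = 17.034 g/mol.
n(Zn) = 234.0 / 65.38 = 3.579 mol.
Step 1 gives a 1:1 ratio of Zn to H2, so n(H2) = 3.579 mol.
In step 2 the H2:NH3 ratio is 3:2, so n(NH3) = 2.386 mol.
Mass of NH3 = 2.386 × 17.034 = 40.64 g.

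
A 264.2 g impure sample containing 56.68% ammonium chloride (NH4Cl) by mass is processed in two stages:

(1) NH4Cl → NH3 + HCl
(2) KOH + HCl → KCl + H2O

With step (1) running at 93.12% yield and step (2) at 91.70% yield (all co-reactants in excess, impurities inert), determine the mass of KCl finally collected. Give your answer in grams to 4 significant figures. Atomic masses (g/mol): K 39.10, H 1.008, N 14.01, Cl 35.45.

178.2 g

Pure NH4Cl = 264.2 × 0.5668 = 149.75 g.
M(NH4Cl) = 14.01 + 4(1.008) + 35.45 = 53.492 g/mol.
M(KCl) = 39.10 + 35.45 = 74.55 g/mol.
n(NH4Cl) = 149.75 / 53.492 = 2.7995 mol.
Step 1 (NH4Cl:HCl = 1:1): theoretical n(HCl) = 2.7995 mol; at 93.12% yield, n(HCl) = 2.6069 mol.
Step 2 (HCl:KCl = 1:1): theoretical n(KCl) = 2.6069 mol, so theoretical mass = 2.6069 × 74.55 = 194.34 g.
At 91.70% yield, actual mass of KCl = 194.34 × 0.9170 = 178.21 g.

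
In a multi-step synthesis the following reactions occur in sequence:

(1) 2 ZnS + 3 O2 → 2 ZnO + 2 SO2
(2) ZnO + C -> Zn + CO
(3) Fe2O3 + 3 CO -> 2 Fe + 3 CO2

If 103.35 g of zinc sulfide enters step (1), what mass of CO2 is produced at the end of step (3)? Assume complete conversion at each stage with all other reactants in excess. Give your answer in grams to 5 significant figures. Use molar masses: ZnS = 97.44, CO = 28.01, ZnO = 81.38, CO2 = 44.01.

46.679 g

n(ZnS) = 103.35 / 97.44 = 1.06065 mol.
Reaction (1): ZnS→ZnO ratio 2:2 ⇒ n(ZnO) = 1.06065 mol.
Reaction (2): ZnO→CO ratio 1:1 ⇒ n(CO) = 1.06065 mol.
Reaction (3): CO→CO2 ratio 3:3 ⇒ n(CO2) = 1.06065 mol.
Mass of CO2 = 1.06065 × 44.01 = 46.6793 g.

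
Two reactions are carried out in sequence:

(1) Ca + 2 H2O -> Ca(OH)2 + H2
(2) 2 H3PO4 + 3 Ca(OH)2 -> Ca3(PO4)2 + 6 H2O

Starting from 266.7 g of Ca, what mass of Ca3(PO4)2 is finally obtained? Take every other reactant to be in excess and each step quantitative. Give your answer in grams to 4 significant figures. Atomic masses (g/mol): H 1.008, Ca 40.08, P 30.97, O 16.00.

688.0 g

M(Ca) = 40.08 g/mol.
M(Ca3(PO4)2) = 3(40.08) + 2(30.97) + 8(16.00) = 310.18 g/mol.
n(Ca) = 266.70 / 40.08 = 6.6542 mol.
Step 1 gives a 1:1 ratio of Ca to Ca(OH)2, so n(Ca(OH)2) = 6.6542 mol.
In step 2 the Ca(OH)2:Ca3(PO4)2 ratio is 3:1, so n(Ca3(PO4)2) = 2.2181 mol.
Mass of Ca3(PO4)2 = 2.2181 × 310.18 = 688.00 g.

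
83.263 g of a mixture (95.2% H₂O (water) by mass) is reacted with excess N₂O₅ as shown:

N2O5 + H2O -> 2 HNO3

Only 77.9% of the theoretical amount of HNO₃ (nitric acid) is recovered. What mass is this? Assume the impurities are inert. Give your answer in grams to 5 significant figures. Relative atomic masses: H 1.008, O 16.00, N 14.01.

431.98 g

Pure H2O available = 83.263 g × 0.952 = 79.2664 g.
M(H2O) = 2(1.008) + 16.00 = 18.016 g/mol.
M(HNO3) = 1.008 + 14.01 + 3(16.00) = 63.018 g/mol.
n(H2O) = 79.2664 g / 18.016 g/mol = 4.39978 mol.
From the equation the H2O:HNO3 mole ratio is 1:2, so n(HNO3) = 4.39978 × 2/1 = 8.79955 mol.
Mass of HNO3 = 8.79955 mol × 63.018 g/mol = 554.530 g.
Actual mass collected = 554.530 g × 0.779 = 431.979 g.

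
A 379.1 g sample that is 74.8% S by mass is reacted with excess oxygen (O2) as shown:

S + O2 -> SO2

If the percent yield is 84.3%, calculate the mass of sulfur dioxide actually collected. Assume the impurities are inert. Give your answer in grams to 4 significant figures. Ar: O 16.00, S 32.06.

477.6 g

Pure S available = 379.1 g × 0.748 = 283.57 g.
M(S) = 32.06 g/mol.
M(SO2) = 32.06 + 2(16.00) = 64.06 g/mol.
n(S) = 283.57 g / 32.06 g/mol = 8.8449 mol.
From the equation the S:SO2 mole ratio is 1:1, so n(SO2) = 8.8449 × 1/1 = 8.8449 mol.
Mass of SO2 = 8.8449 mol × 64.06 g/mol = 566.60 g.
Actual mass collected = 566.60 g × 0.843 = 477.65 g.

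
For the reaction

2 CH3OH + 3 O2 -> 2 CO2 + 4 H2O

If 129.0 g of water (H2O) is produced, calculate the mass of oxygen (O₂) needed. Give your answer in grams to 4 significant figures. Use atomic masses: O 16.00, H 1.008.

171.8 g

M(H2O) = 2(1.008) + 16.00 = 18.016 g/mol.
M(O2) = 2(16.00) = 32.00 g/mol.
n(H2O) = 129.00 g / 18.016 g/mol = 7.1603 mol.
From the equation the H2O:O2 mole ratio is 4:3, so n(O2) = 7.1603 × 3/4 = 5.3702 mol.
Mass of O2 = 5.3702 mol × 32.00 g/mol = 171.85 g.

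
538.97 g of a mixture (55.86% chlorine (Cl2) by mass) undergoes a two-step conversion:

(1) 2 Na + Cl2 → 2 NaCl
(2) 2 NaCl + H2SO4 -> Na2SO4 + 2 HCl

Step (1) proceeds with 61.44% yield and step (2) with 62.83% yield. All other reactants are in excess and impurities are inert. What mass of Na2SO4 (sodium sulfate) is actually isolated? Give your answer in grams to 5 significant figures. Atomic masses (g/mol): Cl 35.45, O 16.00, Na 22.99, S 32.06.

232.83 g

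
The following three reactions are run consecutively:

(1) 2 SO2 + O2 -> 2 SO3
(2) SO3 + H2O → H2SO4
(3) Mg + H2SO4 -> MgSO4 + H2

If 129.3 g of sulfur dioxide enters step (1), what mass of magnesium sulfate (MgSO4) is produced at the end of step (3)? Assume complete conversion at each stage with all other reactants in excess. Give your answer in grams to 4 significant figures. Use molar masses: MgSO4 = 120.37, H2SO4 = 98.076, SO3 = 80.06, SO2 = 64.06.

243.0 g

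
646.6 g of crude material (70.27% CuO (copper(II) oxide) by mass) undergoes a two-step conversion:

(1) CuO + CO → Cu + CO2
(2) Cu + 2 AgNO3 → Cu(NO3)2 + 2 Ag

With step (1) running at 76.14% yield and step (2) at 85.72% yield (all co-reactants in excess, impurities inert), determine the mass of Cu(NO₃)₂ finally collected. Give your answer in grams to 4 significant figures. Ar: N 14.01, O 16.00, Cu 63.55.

699.2 g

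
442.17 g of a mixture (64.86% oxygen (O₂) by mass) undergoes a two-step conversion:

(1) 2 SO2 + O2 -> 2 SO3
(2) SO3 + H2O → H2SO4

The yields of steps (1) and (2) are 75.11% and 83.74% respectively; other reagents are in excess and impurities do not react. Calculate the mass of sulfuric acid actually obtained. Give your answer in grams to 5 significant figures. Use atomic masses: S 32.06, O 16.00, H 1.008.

1105.7 g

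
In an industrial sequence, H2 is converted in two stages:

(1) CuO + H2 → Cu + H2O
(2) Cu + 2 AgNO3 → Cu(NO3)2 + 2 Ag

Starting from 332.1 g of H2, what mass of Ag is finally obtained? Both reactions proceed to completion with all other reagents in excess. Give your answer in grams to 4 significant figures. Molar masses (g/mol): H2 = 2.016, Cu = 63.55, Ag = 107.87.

n(H2) = 332.10 / 2.016 = 164.73 mol.
Step 1 gives a 1:1 ratio of H2 to Cu, so n(Cu) = 164.73 mol.
In step 2 the Cu:Ag ratio is 1:2, so n(Ag) = 329.46 mol.
Mass of Ag = 329.46 × 107.87 = 35539 g.

35540 g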